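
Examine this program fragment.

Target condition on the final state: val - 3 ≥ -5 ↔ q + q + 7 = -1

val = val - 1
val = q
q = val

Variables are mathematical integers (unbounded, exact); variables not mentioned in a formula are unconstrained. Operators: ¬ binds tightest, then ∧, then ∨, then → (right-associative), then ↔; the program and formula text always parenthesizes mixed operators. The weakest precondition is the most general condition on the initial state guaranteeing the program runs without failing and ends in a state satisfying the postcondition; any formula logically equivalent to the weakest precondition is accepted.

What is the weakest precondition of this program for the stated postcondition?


Working backward. After the program, the postcondition val - 3 ≥ -5 ↔ q + q + 7 = -1 must hold; in canonical form it is val ≥ -2 ↔ 2*q = -8.
Before q := val: val ≥ -2 ↔ 2*val = -8
Before val := q: q ≥ -2 ↔ 2*q = -8
Before val := val - 1: q ≥ -2 ↔ 2*q = -8
Answer: WP = q ≥ -2 ↔ 2*q = -8


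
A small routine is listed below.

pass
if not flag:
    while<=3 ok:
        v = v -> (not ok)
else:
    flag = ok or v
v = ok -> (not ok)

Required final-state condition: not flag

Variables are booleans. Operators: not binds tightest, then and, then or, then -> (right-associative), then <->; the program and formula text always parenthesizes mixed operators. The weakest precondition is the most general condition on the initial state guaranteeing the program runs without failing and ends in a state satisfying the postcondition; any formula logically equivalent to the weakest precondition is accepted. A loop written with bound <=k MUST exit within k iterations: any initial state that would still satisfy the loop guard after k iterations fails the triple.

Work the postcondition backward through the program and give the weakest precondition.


Working backward. After the program, not flag must hold.
Before v := ok -> (not ok): not flag
Then branch requires (ok -> ((ok -> ((ok -> ((not ok) and (not flag))) and ((not ok) -> (not flag)))) and ((not ok) -> (not flag)))) and ((not ok) -> (not flag)); else branch requires not (ok or v).
Before the if: ((not flag) -> ((ok -> ((ok -> ((ok -> ((not ok) and (not flag))) and ((not ok) -> (not flag)))) and ((not ok) -> (not flag)))) and ((not ok) -> (not flag)))) and (flag -> (not (ok or v)))
Before skip: ((not flag) -> ((ok -> ((ok -> ((ok -> ((not ok) and (not flag))) and ((not ok) -> (not flag)))) and ((not ok) -> (not flag)))) and ((not ok) -> (not flag)))) and (flag -> (not (ok or v)))
Answer: WP = ((not flag) -> ((ok -> ((ok -> ((ok -> ((not ok) and (not flag))) and ((not ok) -> (not flag)))) and ((not ok) -> (not flag)))) and ((not ok) -> (not flag)))) and (flag -> (not (ok or v)))


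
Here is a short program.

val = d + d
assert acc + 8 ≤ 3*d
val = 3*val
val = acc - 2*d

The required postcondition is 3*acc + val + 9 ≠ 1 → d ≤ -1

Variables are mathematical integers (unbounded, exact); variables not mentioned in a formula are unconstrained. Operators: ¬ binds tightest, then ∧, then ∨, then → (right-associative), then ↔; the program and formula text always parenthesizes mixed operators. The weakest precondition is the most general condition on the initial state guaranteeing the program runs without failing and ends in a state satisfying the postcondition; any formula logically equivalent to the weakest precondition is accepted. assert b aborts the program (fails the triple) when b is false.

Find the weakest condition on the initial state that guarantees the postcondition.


Working backward. After the program, the postcondition 3*acc + val + 9 ≠ 1 → d ≤ -1 must hold; in canonical form it is 3*acc + val ≠ -8 → d ≤ -1.
Before val := acc - 2*d: 4*acc ≠ 2*d - 8 → d ≤ -1
Before val := 3*val: 4*acc ≠ 2*d - 8 → d ≤ -1
Before assert acc + 8 ≤ 3*d: acc ≤ 3*d - 8 ∧ (4*acc ≠ 2*d - 8 → d ≤ -1)
Before val := d + d: acc ≤ 3*d - 8 ∧ (4*acc ≠ 2*d - 8 → d ≤ -1)
Answer: WP = acc ≤ 3*d - 8 ∧ (4*acc ≠ 2*d - 8 → d ≤ -1)


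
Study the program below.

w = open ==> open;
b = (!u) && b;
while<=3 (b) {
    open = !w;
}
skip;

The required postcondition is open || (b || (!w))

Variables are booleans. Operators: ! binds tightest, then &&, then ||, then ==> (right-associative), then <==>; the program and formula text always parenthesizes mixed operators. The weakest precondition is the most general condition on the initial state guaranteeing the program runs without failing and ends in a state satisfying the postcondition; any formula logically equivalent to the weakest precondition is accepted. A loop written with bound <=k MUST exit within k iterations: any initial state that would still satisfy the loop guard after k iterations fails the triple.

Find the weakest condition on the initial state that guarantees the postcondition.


Working backward. After the program, the postcondition open || (b || (!w)) must hold; in canonical form it is open || b || (!w).
Before skip: open || b || (!w)
Before the loop (bound <=3), unroll the exhaustion recursion (WP_0 = exit-now case; WP_j = one more guarded iteration, up to j = 3):
  WP_0: (!b) && (open || b || (!w))
  WP_1: (b ==> ((!b) && ((!w) || b))) && ((!b) ==> (open || b || (!w)))
  WP_2: (b ==> ((b ==> ((!b) && ((!w) || b))) && ((!b) ==> ((!w) || b)))) && ((!b) ==> (open || b || (!w)))
  WP_3: (b ==> ((b ==> ((b ==> ((!b) && ((!w) || b))) && ((!b) ==> ((!w) || b)))) && ((!b) ==> ((!w) || b)))) && ((!b) ==> (open || b || (!w)))
So before the loop: (b ==> ((b ==> ((b ==> ((!b) && ((!w) || b))) && ((!b) ==> ((!w) || b)))) && ((!b) ==> ((!w) || b)))) && ((!b) ==> (open || b || (!w)))
Before b := (!u) && b: (((!u) && b) ==> ((((!u) && b) ==> ((((!u) && b) ==> ((!((!u) && b)) && ((!w) || ((!u) && b)))) && ((!((!u) && b)) ==> ((!w) || ((!u) && b))))) && ((!((!u) && b)) ==> ((!w) || ((!u) && b))))) && ((!((!u) && b)) ==> (open || ((!u) && b) || (!w)))
Before w := open ==> open: (((!u) && b) ==> ((((!u) && b) ==> ((((!u) && b) ==> ((!((!u) && b)) && (!u) && b)) && ((!((!u) && b)) ==> ((!u) && b)))) && ((!((!u) && b)) ==> ((!u) && b)))) && ((!((!u) && b)) ==> (open || ((!u) && b)))
Answer: WP = (((!u) && b) ==> ((((!u) && b) ==> ((((!u) && b) ==> ((!((!u) && b)) && (!u) && b)) && ((!((!u) && b)) ==> ((!u) && b)))) && ((!((!u) && b)) ==> ((!u) && b)))) && ((!((!u) && b)) ==> (open || ((!u) && b)))


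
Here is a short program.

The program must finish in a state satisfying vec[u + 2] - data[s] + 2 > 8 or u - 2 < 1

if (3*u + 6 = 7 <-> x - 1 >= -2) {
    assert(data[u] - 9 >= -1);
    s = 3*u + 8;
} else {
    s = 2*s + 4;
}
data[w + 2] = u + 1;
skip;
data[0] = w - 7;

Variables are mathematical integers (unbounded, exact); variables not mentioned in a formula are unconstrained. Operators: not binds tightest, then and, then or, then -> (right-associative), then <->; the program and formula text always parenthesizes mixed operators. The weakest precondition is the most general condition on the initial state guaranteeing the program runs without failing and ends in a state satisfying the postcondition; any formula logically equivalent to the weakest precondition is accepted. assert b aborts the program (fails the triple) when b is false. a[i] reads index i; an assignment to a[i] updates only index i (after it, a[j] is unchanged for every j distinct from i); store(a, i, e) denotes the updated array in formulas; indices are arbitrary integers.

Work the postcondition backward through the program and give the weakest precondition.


Working backward. After the program, the postcondition vec[u + 2] - data[s] + 2 > 8 or u - 2 < 1 must hold; in canonical form it is vec[u + 2] > data[s] + 6 or u < 3.
Before data[0] := w - 7: vec[u + 2] > store(data, 0, w - 7)[s] + 6 or u < 3
Before skip: vec[u + 2] > store(data, 0, w - 7)[s] + 6 or u < 3
Before data[w + 2] := u + 1: vec[u + 2] > store(store(data, w + 2, u + 1), 0, w - 7)[s] + 6 or u < 3
Then branch requires data[u] >= 8 and (vec[u + 2] > store(store(data, w + 2, u + 1), 0, w - 7)[3*u + 8] + 6 or u < 3); else branch requires vec[u + 2] > store(store(data, w + 2, u + 1), 0, w - 7)[2*s + 4] + 6 or u < 3.
Before the if: ((3*u = 1 <-> x >= -1) -> (data[u] >= 8 and (vec[u + 2] > store(store(data, w + 2, u + 1), 0, w - 7)[3*u + 8] + 6 or u < 3))) and ((not (3*u = 1 <-> x >= -1)) -> (vec[u + 2] > store(store(data, w + 2, u + 1), 0, w - 7)[2*s + 4] + 6 or u < 3))
Answer: WP = ((3*u = 1 <-> x >= -1) -> (data[u] >= 8 and (vec[u + 2] > store(store(data, w + 2, u + 1), 0, w - 7)[3*u + 8] + 6 or u < 3))) and ((not (3*u = 1 <-> x >= -1)) -> (vec[u + 2] > store(store(data, w + 2, u + 1), 0, w - 7)[2*s + 4] + 6 or u < 3))


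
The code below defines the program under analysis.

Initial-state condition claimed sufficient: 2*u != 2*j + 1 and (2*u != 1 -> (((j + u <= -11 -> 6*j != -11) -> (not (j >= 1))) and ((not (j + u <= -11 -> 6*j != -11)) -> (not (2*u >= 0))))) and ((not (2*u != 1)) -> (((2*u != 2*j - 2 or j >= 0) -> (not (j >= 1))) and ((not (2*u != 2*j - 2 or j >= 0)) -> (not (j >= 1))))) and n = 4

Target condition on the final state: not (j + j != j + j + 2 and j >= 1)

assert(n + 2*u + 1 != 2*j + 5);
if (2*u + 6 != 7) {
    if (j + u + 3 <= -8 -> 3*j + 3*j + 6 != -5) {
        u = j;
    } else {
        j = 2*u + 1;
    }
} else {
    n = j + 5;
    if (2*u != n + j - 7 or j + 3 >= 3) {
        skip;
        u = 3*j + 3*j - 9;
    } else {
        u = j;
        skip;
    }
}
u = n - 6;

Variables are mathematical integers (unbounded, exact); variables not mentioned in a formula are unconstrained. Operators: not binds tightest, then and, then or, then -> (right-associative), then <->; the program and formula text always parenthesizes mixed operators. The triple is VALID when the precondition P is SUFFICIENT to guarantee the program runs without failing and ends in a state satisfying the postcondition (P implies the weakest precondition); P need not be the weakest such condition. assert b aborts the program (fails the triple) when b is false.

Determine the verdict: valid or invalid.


Working backward. After the program, the postcondition not (j + j != j + j + 2 and j >= 1) must hold; in canonical form it is not (j >= 1).
Before u := n - 6: not (j >= 1)
Then branch requires ((j + u <= -11 -> 6*j != -11) -> (not (j >= 1))) and ((not (j + u <= -11 -> 6*j != -11)) -> (not (2*u >= 0))); else branch requires ((2*u != 2*j - 2 or j >= 0) -> (not (j >= 1))) and ((not (2*u != 2*j - 2 or j >= 0)) -> (not (j >= 1))).
Before the if: (2*u != 1 -> (((j + u <= -11 -> 6*j != -11) -> (not (j >= 1))) and ((not (j + u <= -11 -> 6*j != -11)) -> (not (2*u >= 0))))) and ((not (2*u != 1)) -> (((2*u != 2*j - 2 or j >= 0) -> (not (j >= 1))) and ((not (2*u != 2*j - 2 or j >= 0)) -> (not (j >= 1)))))
Before assert n + 2*u + 1 != 2*j + 5: n + 2*u != 2*j + 4 and (2*u != 1 -> (((j + u <= -11 -> 6*j != -11) -> (not (j >= 1))) and ((not (j + u <= -11 -> 6*j != -11)) -> (not (2*u >= 0))))) and ((not (2*u != 1)) -> (((2*u != 2*j - 2 or j >= 0) -> (not (j >= 1))) and ((not (2*u != 2*j - 2 or j >= 0)) -> (not (j >= 1)))))
The weakest precondition is n + 2*u != 2*j + 4 and (2*u != 1 -> (((j + u <= -11 -> 6*j != -11) -> (not (j >= 1))) and ((not (j + u <= -11 -> 6*j != -11)) -> (not (2*u >= 0))))) and ((not (2*u != 1)) -> (((2*u != 2*j - 2 or j >= 0) -> (not (j >= 1))) and ((not (2*u != 2*j - 2 or j >= 0)) -> (not (j >= 1))))).
Check whether 2*u != 2*j + 1 and (2*u != 1 -> (((j + u <= -11 -> 6*j != -11) -> (not (j >= 1))) and ((not (j + u <= -11 -> 6*j != -11)) -> (not (2*u >= 0))))) and ((not (2*u != 1)) -> (((2*u != 2*j - 2 or j >= 0) -> (not (j >= 1))) and ((not (2*u != 2*j - 2 or j >= 0)) -> (not (j >= 1))))) and n = 4 implies it.
Countermodel: at the initial state j = 0, n = 4, u = 0, the precondition holds but the weakest precondition fails.
Answer: invalid


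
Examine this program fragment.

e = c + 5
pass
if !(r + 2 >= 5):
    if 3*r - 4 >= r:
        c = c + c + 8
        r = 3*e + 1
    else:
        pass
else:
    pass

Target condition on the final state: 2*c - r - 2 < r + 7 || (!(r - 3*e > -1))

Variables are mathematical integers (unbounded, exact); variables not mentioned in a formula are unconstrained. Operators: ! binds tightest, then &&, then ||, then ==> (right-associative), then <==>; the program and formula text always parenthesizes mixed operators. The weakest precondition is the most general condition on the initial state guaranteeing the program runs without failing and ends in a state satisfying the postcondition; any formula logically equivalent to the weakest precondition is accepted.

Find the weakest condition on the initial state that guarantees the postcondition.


Working backward. After the program, the postcondition 2*c - r - 2 < r + 7 || (!(r - 3*e > -1)) must hold; in canonical form it is 2*c < 2*r + 9 || (!(r > 3*e - 1)).
Then branch requires (2*r >= 4 ==> 4*c < 6*e - 5) && ((!(2*r >= 4)) ==> (2*c < 2*r + 9 || (!(r > 3*e - 1)))); else branch requires 2*c < 2*r + 9 || (!(r > 3*e - 1)).
Before the if: ((!(r >= 3)) ==> ((2*r >= 4 ==> 4*c < 6*e - 5) && ((!(2*r >= 4)) ==> (2*c < 2*r + 9 || (!(r > 3*e - 1)))))) && (r >= 3 ==> (2*c < 2*r + 9 || (!(r > 3*e - 1))))
Before skip: ((!(r >= 3)) ==> ((2*r >= 4 ==> 4*c < 6*e - 5) && ((!(2*r >= 4)) ==> (2*c < 2*r + 9 || (!(r > 3*e - 1)))))) && (r >= 3 ==> (2*c < 2*r + 9 || (!(r > 3*e - 1))))
Before e := c + 5: ((!(r >= 3)) ==> ((2*r >= 4 ==> 2*c > -25) && ((!(2*r >= 4)) ==> (2*c < 2*r + 9 || (!(r > 3*c + 14)))))) && (r >= 3 ==> (2*c < 2*r + 9 || (!(r > 3*c + 14))))
Answer: WP = ((!(r >= 3)) ==> ((2*r >= 4 ==> 2*c > -25) && ((!(2*r >= 4)) ==> (2*c < 2*r + 9 || (!(r > 3*c + 14)))))) && (r >= 3 ==> (2*c < 2*r + 9 || (!(r > 3*c + 14))))


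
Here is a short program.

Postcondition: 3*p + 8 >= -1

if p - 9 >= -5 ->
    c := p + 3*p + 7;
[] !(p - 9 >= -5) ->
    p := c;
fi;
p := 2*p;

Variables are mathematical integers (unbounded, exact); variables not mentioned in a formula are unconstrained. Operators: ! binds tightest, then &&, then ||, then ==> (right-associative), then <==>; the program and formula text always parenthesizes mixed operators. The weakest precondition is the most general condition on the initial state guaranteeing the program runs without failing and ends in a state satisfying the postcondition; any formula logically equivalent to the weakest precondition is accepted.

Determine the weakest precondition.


Working backward. After the program, the postcondition 3*p + 8 >= -1 must hold; in canonical form it is 3*p >= -9.
Before p := 2*p: 6*p >= -9
Then branch requires 6*p >= -9; else branch requires 6*c >= -9.
Before the if: (p >= 4 ==> 6*p >= -9) && ((!(p >= 4)) ==> 6*c >= -9)
Answer: WP = (p >= 4 ==> 6*p >= -9) && ((!(p >= 4)) ==> 6*c >= -9)


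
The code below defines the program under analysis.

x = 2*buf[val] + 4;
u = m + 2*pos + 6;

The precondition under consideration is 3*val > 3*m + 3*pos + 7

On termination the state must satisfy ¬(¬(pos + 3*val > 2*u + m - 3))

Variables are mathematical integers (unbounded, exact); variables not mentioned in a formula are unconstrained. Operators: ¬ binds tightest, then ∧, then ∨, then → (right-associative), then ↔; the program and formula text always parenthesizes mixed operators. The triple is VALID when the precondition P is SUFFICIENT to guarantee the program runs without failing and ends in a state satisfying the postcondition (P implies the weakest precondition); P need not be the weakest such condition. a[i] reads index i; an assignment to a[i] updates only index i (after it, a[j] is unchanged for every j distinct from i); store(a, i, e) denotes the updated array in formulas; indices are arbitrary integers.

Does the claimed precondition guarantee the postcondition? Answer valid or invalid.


Working backward. After the program, the postcondition ¬(¬(pos + 3*val > 2*u + m - 3)) must hold; in canonical form it is pos + 3*val > m + 2*u - 3.
Before u := m + 2*pos + 6: 3*val > 3*m + 3*pos + 9
Before x := 2*buf[val] + 4: 3*val > 3*m + 3*pos + 9
The weakest precondition is 3*val > 3*m + 3*pos + 9.
Check whether 3*val > 3*m + 3*pos + 7 implies it.
Countermodel: at the initial state m = 0, pos = -3, val = 0, the precondition holds but the weakest precondition fails.
Answer: invalid


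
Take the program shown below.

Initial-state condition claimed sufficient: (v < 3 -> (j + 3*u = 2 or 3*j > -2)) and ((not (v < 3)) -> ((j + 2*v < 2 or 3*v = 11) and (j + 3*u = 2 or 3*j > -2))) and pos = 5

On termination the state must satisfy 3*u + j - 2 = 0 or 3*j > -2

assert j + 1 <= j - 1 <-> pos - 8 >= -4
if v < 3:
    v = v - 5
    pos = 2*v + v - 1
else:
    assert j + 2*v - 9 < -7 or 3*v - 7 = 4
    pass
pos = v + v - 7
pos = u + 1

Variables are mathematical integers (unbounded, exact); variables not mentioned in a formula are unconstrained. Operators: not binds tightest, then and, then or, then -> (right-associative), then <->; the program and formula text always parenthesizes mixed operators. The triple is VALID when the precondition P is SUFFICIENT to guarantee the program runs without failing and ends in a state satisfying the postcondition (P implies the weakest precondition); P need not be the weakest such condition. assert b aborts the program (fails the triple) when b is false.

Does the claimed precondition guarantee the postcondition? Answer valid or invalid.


Working backward. After the program, the postcondition 3*u + j - 2 = 0 or 3*j > -2 must hold; in canonical form it is j + 3*u = 2 or 3*j > -2.
Before pos := u + 1: j + 3*u = 2 or 3*j > -2
Before pos := v + v - 7: j + 3*u = 2 or 3*j > -2
Then branch requires j + 3*u = 2 or 3*j > -2; else branch requires (j + 2*v < 2 or 3*v = 11) and (j + 3*u = 2 or 3*j > -2).
Before the if: (v < 3 -> (j + 3*u = 2 or 3*j > -2)) and ((not (v < 3)) -> ((j + 2*v < 2 or 3*v = 11) and (j + 3*u = 2 or 3*j > -2)))
Before assert j + 1 <= j - 1 <-> pos - 8 >= -4: (not (pos >= 4)) and (v < 3 -> (j + 3*u = 2 or 3*j > -2)) and ((not (v < 3)) -> ((j + 2*v < 2 or 3*v = 11) and (j + 3*u = 2 or 3*j > -2)))
The weakest precondition is (not (pos >= 4)) and (v < 3 -> (j + 3*u = 2 or 3*j > -2)) and ((not (v < 3)) -> ((j + 2*v < 2 or 3*v = 11) and (j + 3*u = 2 or 3*j > -2))).
Check whether (v < 3 -> (j + 3*u = 2 or 3*j > -2)) and ((not (v < 3)) -> ((j + 2*v < 2 or 3*v = 11) and (j + 3*u = 2 or 3*j > -2))) and pos = 5 implies it.
Countermodel: at the initial state j = 5, pos = 5, u = -1, v = -2, the precondition holds but the weakest precondition fails.
Answer: invalid


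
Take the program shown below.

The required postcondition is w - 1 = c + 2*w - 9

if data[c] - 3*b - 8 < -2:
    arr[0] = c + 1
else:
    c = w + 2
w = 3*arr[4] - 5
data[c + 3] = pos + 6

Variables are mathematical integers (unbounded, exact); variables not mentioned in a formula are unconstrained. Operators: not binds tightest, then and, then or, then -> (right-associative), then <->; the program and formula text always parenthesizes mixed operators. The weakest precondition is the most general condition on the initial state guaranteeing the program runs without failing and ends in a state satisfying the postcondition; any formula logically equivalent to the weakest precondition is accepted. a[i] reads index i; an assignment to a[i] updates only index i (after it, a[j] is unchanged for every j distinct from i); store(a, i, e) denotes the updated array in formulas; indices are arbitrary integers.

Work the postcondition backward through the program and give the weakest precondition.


Working backward. After the program, the postcondition w - 1 = c + 2*w - 9 must hold; in canonical form it is c + w = 8.
Before data[c + 3] := pos + 6: c + w = 8
Before w := 3*arr[4] - 5: 3*arr[4] + c = 13
Then branch requires 3*arr[4] + c = 13; else branch requires 3*arr[4] + w = 11.
Before the if: (data[c] < 3*b + 6 -> 3*arr[4] + c = 13) and ((not (data[c] < 3*b + 6)) -> 3*arr[4] + w = 11)
Answer: WP = (data[c] < 3*b + 6 -> 3*arr[4] + c = 13) and ((not (data[c] < 3*b + 6)) -> 3*arr[4] + w = 11)


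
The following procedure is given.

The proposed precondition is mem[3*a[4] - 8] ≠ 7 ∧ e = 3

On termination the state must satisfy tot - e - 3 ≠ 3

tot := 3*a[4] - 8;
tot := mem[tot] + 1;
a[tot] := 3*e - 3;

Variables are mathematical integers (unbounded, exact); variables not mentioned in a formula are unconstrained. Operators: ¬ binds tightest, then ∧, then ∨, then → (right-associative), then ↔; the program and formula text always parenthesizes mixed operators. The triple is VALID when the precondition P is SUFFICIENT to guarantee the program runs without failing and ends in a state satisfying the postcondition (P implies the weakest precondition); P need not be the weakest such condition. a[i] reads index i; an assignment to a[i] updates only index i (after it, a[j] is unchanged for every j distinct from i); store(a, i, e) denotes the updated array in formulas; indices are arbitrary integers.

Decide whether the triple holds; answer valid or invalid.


Working backward. After the program, the postcondition tot - e - 3 ≠ 3 must hold; in canonical form it is tot ≠ e + 6.
Before a[tot] := 3*e - 3: tot ≠ e + 6
Before tot := mem[tot] + 1: mem[tot] ≠ e + 5
Before tot := 3*a[4] - 8: mem[3*a[4] - 8] ≠ e + 5
The weakest precondition is mem[3*a[4] - 8] ≠ e + 5.
Check whether mem[3*a[4] - 8] ≠ 7 ∧ e = 3 implies it.
Countermodel: at the initial state a = {[-8] = 0, [4] = 0, elsewhere 0}, e = 3, mem = {[-8] = 8, [4] = 8, elsewhere 8}, the precondition holds but the weakest precondition fails.
Answer: invalid


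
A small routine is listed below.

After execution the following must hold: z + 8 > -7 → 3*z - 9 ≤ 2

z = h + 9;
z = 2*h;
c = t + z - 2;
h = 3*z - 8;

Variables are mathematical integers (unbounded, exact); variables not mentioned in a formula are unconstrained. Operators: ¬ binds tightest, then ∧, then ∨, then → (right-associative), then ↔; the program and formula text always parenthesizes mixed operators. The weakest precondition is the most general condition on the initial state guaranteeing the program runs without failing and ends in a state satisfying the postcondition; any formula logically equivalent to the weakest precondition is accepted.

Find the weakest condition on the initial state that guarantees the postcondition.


Working backward. After the program, the postcondition z + 8 > -7 → 3*z - 9 ≤ 2 must hold; in canonical form it is z > -15 → 3*z ≤ 11.
Before h := 3*z - 8: z > -15 → 3*z ≤ 11
Before c := t + z - 2: z > -15 → 3*z ≤ 11
Before z := 2*h: 2*h > -15 → 6*h ≤ 11
Before z := h + 9: 2*h > -15 → 6*h ≤ 11
Answer: WP = 2*h > -15 → 6*h ≤ 11


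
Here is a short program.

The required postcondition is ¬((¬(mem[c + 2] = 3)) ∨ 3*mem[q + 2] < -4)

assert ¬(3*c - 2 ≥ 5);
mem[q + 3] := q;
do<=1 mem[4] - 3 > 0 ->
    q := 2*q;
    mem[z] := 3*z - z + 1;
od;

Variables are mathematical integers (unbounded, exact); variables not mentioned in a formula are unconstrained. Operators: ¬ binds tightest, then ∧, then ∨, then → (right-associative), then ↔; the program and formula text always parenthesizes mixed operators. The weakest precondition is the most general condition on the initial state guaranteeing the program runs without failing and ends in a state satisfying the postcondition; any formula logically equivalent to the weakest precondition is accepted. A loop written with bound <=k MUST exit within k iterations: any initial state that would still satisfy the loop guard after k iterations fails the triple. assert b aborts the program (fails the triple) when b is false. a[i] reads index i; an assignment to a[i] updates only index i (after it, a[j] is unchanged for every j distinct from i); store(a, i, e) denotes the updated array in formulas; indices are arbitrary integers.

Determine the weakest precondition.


Working backward. After the program, ¬((¬(mem[c + 2] = 3)) ∨ 3*mem[q + 2] < -4) must hold.
Before the loop (bound <=1), unroll the exhaustion recursion (WP_0 = exit-now case; WP_j = one more guarded iteration, up to j = 1):
  WP_0: (¬(mem[4] > 3)) ∧ (¬((¬(mem[c + 2] = 3)) ∨ 3*mem[q + 2] < -4))
  WP_1: (mem[4] > 3 → ((¬(store(mem, z, 2*z + 1)[4] > 3)) ∧ (¬((¬(store(mem, z, 2*z + 1)[c + 2] = 3)) ∨ 3*store(mem, z, 2*z + 1)[2*q + 2] < -4)))) ∧ ((¬(mem[4] > 3)) → (¬((¬(mem[c + 2] = 3)) ∨ 3*mem[q + 2] < -4)))
So before the loop: (mem[4] > 3 → ((¬(store(mem, z, 2*z + 1)[4] > 3)) ∧ (¬((¬(store(mem, z, 2*z + 1)[c + 2] = 3)) ∨ 3*store(mem, z, 2*z + 1)[2*q + 2] < -4)))) ∧ ((¬(mem[4] > 3)) → (¬((¬(mem[c + 2] = 3)) ∨ 3*mem[q + 2] < -4)))
Before mem[q + 3] := q: (store(mem, q + 3, q)[4] > 3 → ((¬(store(store(mem, q + 3, q), z, 2*z + 1)[4] > 3)) ∧ (¬((¬(store(store(mem, q + 3, q), z, 2*z + 1)[c + 2] = 3)) ∨ 3*store(store(mem, q + 3, q), z, 2*z + 1)[2*q + 2] < -4)))) ∧ ((¬(store(mem, q + 3, q)[4] > 3)) → (¬((¬(store(mem, q + 3, q)[c + 2] = 3)) ∨ 3*store(mem, q + 3, q)[q + 2] < -4)))
Before assert ¬(3*c - 2 ≥ 5): (¬(3*c ≥ 7)) ∧ (store(mem, q + 3, q)[4] > 3 → ((¬(store(store(mem, q + 3, q), z, 2*z + 1)[4] > 3)) ∧ (¬((¬(store(store(mem, q + 3, q), z, 2*z + 1)[c + 2] = 3)) ∨ 3*store(store(mem, q + 3, q), z, 2*z + 1)[2*q + 2] < -4)))) ∧ ((¬(store(mem, q + 3, q)[4] > 3)) → (¬((¬(store(mem, q + 3, q)[c + 2] = 3)) ∨ 3*store(mem, q + 3, q)[q + 2] < -4)))
Answer: WP = (¬(3*c ≥ 7)) ∧ (store(mem, q + 3, q)[4] > 3 → ((¬(store(store(mem, q + 3, q), z, 2*z + 1)[4] > 3)) ∧ (¬((¬(store(store(mem, q + 3, q), z, 2*z + 1)[c + 2] = 3)) ∨ 3*store(store(mem, q + 3, q), z, 2*z + 1)[2*q + 2] < -4)))) ∧ ((¬(store(mem, q + 3, q)[4] > 3)) → (¬((¬(store(mem, q + 3, q)[c + 2] = 3)) ∨ 3*store(mem, q + 3, q)[q + 2] < -4)))


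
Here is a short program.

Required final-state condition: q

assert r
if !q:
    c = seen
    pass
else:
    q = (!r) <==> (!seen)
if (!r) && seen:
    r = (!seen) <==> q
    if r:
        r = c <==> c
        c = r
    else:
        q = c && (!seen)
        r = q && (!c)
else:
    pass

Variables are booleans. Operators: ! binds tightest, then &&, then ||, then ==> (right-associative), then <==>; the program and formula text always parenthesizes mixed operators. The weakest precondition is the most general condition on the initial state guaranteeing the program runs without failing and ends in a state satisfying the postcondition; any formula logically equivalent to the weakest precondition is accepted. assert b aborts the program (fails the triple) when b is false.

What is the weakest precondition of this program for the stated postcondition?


Working backward. After the program, q must hold.
Then branch requires (((!seen) <==> q) ==> q) && ((!((!seen) <==> q)) ==> (c && (!seen))); else branch requires q.
Before the if: (((!r) && seen) ==> ((((!seen) <==> q) ==> q) && ((!((!seen) <==> q)) ==> (c && (!seen))))) && ((!((!r) && seen)) ==> q)
Then branch requires (((!r) && seen) ==> ((((!seen) <==> q) ==> q) && ((!seen) <==> q))) && ((!((!r) && seen)) ==> q); else branch requires (((!r) && seen) ==> ((((!seen) <==> ((!r) <==> (!seen))) ==> ((!r) <==> (!seen))) && ((!((!seen) <==> ((!r) <==> (!seen)))) ==> (c && (!seen))))) && ((!((!r) && seen)) ==> ((!r) <==> (!seen))).
Before the if: ((!q) ==> ((((!r) && seen) ==> ((((!seen) <==> q) ==> q) && ((!seen) <==> q))) && ((!((!r) && seen)) ==> q))) && (q ==> ((((!r) && seen) ==> ((((!seen) <==> ((!r) <==> (!seen))) ==> ((!r) <==> (!seen))) && ((!((!seen) <==> ((!r) <==> (!seen)))) ==> (c && (!seen))))) && ((!((!r) && seen)) ==> ((!r) <==> (!seen)))))
Before assert r: r && ((!q) ==> ((((!r) && seen) ==> ((((!seen) <==> q) ==> q) && ((!seen) <==> q))) && ((!((!r) && seen)) ==> q))) && (q ==> ((((!r) && seen) ==> ((((!seen) <==> ((!r) <==> (!seen))) ==> ((!r) <==> (!seen))) && ((!((!seen) <==> ((!r) <==> (!seen)))) ==> (c && (!seen))))) && ((!((!r) && seen)) ==> ((!r) <==> (!seen)))))
Answer: WP = r && ((!q) ==> ((((!r) && seen) ==> ((((!seen) <==> q) ==> q) && ((!seen) <==> q))) && ((!((!r) && seen)) ==> q))) && (q ==> ((((!r) && seen) ==> ((((!seen) <==> ((!r) <==> (!seen))) ==> ((!r) <==> (!seen))) && ((!((!seen) <==> ((!r) <==> (!seen)))) ==> (c && (!seen))))) && ((!((!r) && seen)) ==> ((!r) <==> (!seen)))))


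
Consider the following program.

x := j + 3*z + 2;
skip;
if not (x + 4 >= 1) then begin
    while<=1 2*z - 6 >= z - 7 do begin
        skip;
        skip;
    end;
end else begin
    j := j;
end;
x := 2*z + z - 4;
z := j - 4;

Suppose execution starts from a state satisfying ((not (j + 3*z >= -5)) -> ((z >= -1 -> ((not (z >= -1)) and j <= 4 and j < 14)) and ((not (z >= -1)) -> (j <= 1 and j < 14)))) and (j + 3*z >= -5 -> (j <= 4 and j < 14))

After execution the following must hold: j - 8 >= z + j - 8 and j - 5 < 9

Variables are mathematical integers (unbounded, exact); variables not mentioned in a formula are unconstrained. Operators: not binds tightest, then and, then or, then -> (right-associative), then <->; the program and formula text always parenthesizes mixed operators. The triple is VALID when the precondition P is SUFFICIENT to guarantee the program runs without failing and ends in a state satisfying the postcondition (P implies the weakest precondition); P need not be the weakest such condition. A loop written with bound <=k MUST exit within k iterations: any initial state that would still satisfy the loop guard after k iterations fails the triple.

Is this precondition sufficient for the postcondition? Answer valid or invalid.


Working backward. After the program, the postcondition j - 8 >= z + j - 8 and j - 5 < 9 must hold; in canonical form it is z <= 0 and j < 14.
Before z := j - 4: j <= 4 and j < 14
Before x := 2*z + z - 4: j <= 4 and j < 14
Then branch requires (z >= -1 -> ((not (z >= -1)) and j <= 4 and j < 14)) and ((not (z >= -1)) -> (j <= 4 and j < 14)); else branch requires j <= 4 and j < 14.
Before the if: ((not (x >= -3)) -> ((z >= -1 -> ((not (z >= -1)) and j <= 4 and j < 14)) and ((not (z >= -1)) -> (j <= 4 and j < 14)))) and (x >= -3 -> (j <= 4 and j < 14))
Before skip: ((not (x >= -3)) -> ((z >= -1 -> ((not (z >= -1)) and j <= 4 and j < 14)) and ((not (z >= -1)) -> (j <= 4 and j < 14)))) and (x >= -3 -> (j <= 4 and j < 14))
Before x := j + 3*z + 2: ((not (j + 3*z >= -5)) -> ((z >= -1 -> ((not (z >= -1)) and j <= 4 and j < 14)) and ((not (z >= -1)) -> (j <= 4 and j < 14)))) and (j + 3*z >= -5 -> (j <= 4 and j < 14))
The weakest precondition is ((not (j + 3*z >= -5)) -> ((z >= -1 -> ((not (z >= -1)) and j <= 4 and j < 14)) and ((not (z >= -1)) -> (j <= 4 and j < 14)))) and (j + 3*z >= -5 -> (j <= 4 and j < 14)).
Check whether ((not (j + 3*z >= -5)) -> ((z >= -1 -> ((not (z >= -1)) and j <= 4 and j < 14)) and ((not (z >= -1)) -> (j <= 1 and j < 14)))) and (j + 3*z >= -5 -> (j <= 4 and j < 14)) implies it.
Every state satisfying the precondition satisfies the weakest precondition: the implication holds.
Answer: valid


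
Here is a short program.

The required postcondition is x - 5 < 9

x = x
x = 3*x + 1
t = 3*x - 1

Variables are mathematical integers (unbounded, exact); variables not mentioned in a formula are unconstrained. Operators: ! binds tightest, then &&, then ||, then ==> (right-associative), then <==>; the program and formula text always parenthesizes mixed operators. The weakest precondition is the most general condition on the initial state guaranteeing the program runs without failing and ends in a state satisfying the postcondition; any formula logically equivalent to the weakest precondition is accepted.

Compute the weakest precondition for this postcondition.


Working backward. After the program, the postcondition x - 5 < 9 must hold; in canonical form it is x < 14.
Before t := 3*x - 1: x < 14
Before x := 3*x + 1: 3*x < 13
Before x := x: 3*x < 13
Answer: WP = 3*x < 13


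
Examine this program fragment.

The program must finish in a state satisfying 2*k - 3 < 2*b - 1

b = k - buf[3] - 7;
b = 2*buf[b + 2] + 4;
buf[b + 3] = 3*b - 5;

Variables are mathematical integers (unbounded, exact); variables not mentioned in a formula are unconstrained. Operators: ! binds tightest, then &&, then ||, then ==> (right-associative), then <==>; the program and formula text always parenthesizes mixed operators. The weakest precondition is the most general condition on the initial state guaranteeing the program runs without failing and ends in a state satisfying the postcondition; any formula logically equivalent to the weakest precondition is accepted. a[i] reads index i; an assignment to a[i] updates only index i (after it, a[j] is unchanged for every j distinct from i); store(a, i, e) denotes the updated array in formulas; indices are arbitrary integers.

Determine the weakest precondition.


Working backward. After the program, the postcondition 2*k - 3 < 2*b - 1 must hold; in canonical form it is 2*k < 2*b + 2.
Before buf[b + 3] := 3*b - 5: 2*k < 2*b + 2
Before b := 2*buf[b + 2] + 4: 2*k < 4*buf[b + 2] + 10
Before b := k - buf[3] - 7: 2*k < 4*buf[-buf[3] + k - 5] + 10
Answer: WP = 2*k < 4*buf[-buf[3] + k - 5] + 10


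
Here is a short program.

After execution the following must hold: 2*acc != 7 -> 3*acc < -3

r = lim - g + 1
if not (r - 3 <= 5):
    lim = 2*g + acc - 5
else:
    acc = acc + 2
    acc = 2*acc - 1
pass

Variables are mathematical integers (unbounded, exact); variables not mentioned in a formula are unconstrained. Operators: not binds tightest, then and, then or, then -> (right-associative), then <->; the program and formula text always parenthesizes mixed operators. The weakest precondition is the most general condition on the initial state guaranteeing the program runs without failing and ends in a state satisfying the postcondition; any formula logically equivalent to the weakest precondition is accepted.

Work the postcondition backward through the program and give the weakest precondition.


Working backward. After the program, 2*acc != 7 -> 3*acc < -3 must hold.
Before skip: 2*acc != 7 -> 3*acc < -3
Then branch requires 2*acc != 7 -> 3*acc < -3; else branch requires 4*acc != 1 -> 6*acc < -12.
Before the if: ((not (r <= 8)) -> (2*acc != 7 -> 3*acc < -3)) and (r <= 8 -> (4*acc != 1 -> 6*acc < -12))
Before r := lim - g + 1: ((not (lim <= g + 7)) -> (2*acc != 7 -> 3*acc < -3)) and (lim <= g + 7 -> (4*acc != 1 -> 6*acc < -12))
Answer: WP = ((not (lim <= g + 7)) -> (2*acc != 7 -> 3*acc < -3)) and (lim <= g + 7 -> (4*acc != 1 -> 6*acc < -12))


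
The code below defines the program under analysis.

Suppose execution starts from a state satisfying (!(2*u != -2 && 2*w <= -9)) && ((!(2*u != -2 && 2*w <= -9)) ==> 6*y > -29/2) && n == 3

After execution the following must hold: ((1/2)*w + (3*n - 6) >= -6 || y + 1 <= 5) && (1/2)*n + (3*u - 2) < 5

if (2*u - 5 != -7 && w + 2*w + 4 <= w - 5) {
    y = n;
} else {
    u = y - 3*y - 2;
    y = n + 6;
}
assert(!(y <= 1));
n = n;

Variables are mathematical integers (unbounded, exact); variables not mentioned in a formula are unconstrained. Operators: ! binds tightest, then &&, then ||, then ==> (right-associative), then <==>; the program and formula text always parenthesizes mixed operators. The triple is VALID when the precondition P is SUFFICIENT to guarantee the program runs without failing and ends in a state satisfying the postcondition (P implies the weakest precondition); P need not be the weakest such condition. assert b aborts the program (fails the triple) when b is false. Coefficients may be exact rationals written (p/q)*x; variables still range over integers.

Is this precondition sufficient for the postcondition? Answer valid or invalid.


Working backward. After the program, the postcondition ((1/2)*w + (3*n - 6) >= -6 || y + 1 <= 5) && (1/2)*n + (3*u - 2) < 5 must hold; in canonical form it is (3*n + (1/2)*w >= 0 || y <= 4) && (1/2)*n + 3*u < 7.
Before n := n: (3*n + (1/2)*w >= 0 || y <= 4) && (1/2)*n + 3*u < 7
Before assert !(y <= 1): (!(y <= 1)) && (3*n + (1/2)*w >= 0 || y <= 4) && (1/2)*n + 3*u < 7
Then branch requires (!(n <= 1)) && (3*n + (1/2)*w >= 0 || n <= 4) && (1/2)*n + 3*u < 7; else branch requires (!(n <= -5)) && (3*n + (1/2)*w >= 0 || n <= -2) && (1/2)*n < 6*y + 13.
Before the if: ((2*u != -2 && 2*w <= -9) ==> ((!(n <= 1)) && (3*n + (1/2)*w >= 0 || n <= 4) && (1/2)*n + 3*u < 7)) && ((!(2*u != -2 && 2*w <= -9)) ==> ((!(n <= -5)) && (3*n + (1/2)*w >= 0 || n <= -2) && (1/2)*n < 6*y + 13))
The weakest precondition is ((2*u != -2 && 2*w <= -9) ==> ((!(n <= 1)) && (3*n + (1/2)*w >= 0 || n <= 4) && (1/2)*n + 3*u < 7)) && ((!(2*u != -2 && 2*w <= -9)) ==> ((!(n <= -5)) && (3*n + (1/2)*w >= 0 || n <= -2) && (1/2)*n < 6*y + 13)).
Check whether (!(2*u != -2 && 2*w <= -9)) && ((!(2*u != -2 && 2*w <= -9)) ==> 6*y > -29/2) && n == 3 implies it.
Countermodel: at the initial state n = 3, u = 0, w = 0, y = -2, the precondition holds but the weakest precondition fails.
Answer: invalid


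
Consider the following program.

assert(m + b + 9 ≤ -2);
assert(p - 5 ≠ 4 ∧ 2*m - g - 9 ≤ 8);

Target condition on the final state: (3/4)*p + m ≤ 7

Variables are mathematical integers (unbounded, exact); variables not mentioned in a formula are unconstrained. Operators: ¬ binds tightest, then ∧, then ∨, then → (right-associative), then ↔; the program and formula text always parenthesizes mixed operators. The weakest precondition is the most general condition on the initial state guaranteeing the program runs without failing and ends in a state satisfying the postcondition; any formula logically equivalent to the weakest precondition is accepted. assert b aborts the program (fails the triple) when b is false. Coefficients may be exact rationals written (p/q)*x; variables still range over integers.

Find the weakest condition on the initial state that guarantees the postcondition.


Working backward. After the program, the postcondition (3/4)*p + m ≤ 7 must hold; in canonical form it is m + (3/4)*p ≤ 7.
Before assert p - 5 ≠ 4 ∧ 2*m - g - 9 ≤ 8: p ≠ 9 ∧ 2*m ≤ g + 17 ∧ m + (3/4)*p ≤ 7
Before assert m + b + 9 ≤ -2: b + m ≤ -11 ∧ p ≠ 9 ∧ 2*m ≤ g + 17 ∧ m + (3/4)*p ≤ 7
Answer: WP = b + m ≤ -11 ∧ p ≠ 9 ∧ 2*m ≤ g + 17 ∧ m + (3/4)*p ≤ 7


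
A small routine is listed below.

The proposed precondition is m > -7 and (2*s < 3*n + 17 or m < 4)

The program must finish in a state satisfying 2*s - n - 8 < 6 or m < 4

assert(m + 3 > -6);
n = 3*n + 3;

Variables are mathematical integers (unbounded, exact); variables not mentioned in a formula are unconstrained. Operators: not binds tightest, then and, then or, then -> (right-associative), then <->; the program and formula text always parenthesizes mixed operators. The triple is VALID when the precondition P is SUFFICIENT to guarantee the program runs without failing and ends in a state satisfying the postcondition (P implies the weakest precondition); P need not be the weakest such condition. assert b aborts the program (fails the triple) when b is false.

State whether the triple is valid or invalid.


Working backward. After the program, the postcondition 2*s - n - 8 < 6 or m < 4 must hold; in canonical form it is 2*s < n + 14 or m < 4.
Before n := 3*n + 3: 2*s < 3*n + 17 or m < 4
Before assert m + 3 > -6: m > -9 and (2*s < 3*n + 17 or m < 4)
The weakest precondition is m > -9 and (2*s < 3*n + 17 or m < 4).
Check whether m > -7 and (2*s < 3*n + 17 or m < 4) implies it.
Every state satisfying the precondition satisfies the weakest precondition: the implication holds.
Answer: valid


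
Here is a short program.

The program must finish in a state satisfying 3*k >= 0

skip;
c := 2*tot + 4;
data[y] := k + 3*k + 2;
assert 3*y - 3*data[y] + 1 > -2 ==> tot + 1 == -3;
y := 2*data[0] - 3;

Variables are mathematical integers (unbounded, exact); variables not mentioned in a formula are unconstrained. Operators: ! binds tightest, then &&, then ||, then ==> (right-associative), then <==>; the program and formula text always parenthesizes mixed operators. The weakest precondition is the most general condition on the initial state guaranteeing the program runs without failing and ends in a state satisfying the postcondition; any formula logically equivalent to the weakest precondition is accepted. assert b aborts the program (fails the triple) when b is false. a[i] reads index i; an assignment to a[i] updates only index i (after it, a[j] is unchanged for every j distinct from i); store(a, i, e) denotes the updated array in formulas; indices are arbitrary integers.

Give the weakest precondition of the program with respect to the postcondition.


Working backward. After the program, 3*k >= 0 must hold.
Before y := 2*data[0] - 3: 3*k >= 0
Before assert 3*y - 3*data[y] + 1 > -2 ==> tot + 1 == -3: (3*y > 3*data[y] - 3 ==> tot == -4) && 3*k >= 0
Before data[y] := k + 3*k + 2: (3*y > 3*store(data, y, 4*k + 2)[y] - 3 ==> tot == -4) && 3*k >= 0
Before c := 2*tot + 4: (3*y > 3*store(data, y, 4*k + 2)[y] - 3 ==> tot == -4) && 3*k >= 0
Before skip: (3*y > 3*store(data, y, 4*k + 2)[y] - 3 ==> tot == -4) && 3*k >= 0
Answer: WP = (3*y > 3*store(data, y, 4*k + 2)[y] - 3 ==> tot == -4) && 3*k >= 0
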